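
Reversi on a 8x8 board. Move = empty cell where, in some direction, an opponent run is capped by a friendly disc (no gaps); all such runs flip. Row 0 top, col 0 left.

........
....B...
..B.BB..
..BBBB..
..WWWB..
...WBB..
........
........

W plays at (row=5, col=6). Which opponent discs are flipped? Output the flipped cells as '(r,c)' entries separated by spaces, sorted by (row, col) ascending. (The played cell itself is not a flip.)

Answer: (5,4) (5,5)

Derivation:
Dir NW: opp run (4,5) (3,4), next='.' -> no flip
Dir N: first cell '.' (not opp) -> no flip
Dir NE: first cell '.' (not opp) -> no flip
Dir W: opp run (5,5) (5,4) capped by W -> flip
Dir E: first cell '.' (not opp) -> no flip
Dir SW: first cell '.' (not opp) -> no flip
Dir S: first cell '.' (not opp) -> no flip
Dir SE: first cell '.' (not opp) -> no flip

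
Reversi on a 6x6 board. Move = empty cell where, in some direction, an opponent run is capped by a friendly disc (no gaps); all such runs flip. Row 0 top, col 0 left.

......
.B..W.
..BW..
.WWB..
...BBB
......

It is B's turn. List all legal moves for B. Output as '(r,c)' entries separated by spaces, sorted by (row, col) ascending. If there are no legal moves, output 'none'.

(0,3): no bracket -> illegal
(0,4): no bracket -> illegal
(0,5): no bracket -> illegal
(1,2): no bracket -> illegal
(1,3): flips 1 -> legal
(1,5): no bracket -> illegal
(2,0): no bracket -> illegal
(2,1): flips 1 -> legal
(2,4): flips 1 -> legal
(2,5): no bracket -> illegal
(3,0): flips 2 -> legal
(3,4): no bracket -> illegal
(4,0): flips 1 -> legal
(4,1): no bracket -> illegal
(4,2): flips 1 -> legal

Answer: (1,3) (2,1) (2,4) (3,0) (4,0) (4,2)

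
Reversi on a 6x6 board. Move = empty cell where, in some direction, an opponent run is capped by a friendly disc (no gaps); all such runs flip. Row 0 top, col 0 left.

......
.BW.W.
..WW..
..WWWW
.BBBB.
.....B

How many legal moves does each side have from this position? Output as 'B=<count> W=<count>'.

-- B to move --
(0,1): no bracket -> illegal
(0,2): flips 3 -> legal
(0,3): no bracket -> illegal
(0,4): no bracket -> illegal
(0,5): flips 3 -> legal
(1,3): flips 3 -> legal
(1,5): no bracket -> illegal
(2,1): flips 1 -> legal
(2,4): flips 2 -> legal
(2,5): flips 1 -> legal
(3,1): no bracket -> illegal
(4,5): no bracket -> illegal
B mobility = 6
-- W to move --
(0,0): flips 1 -> legal
(0,1): no bracket -> illegal
(0,2): no bracket -> illegal
(1,0): flips 1 -> legal
(2,0): no bracket -> illegal
(2,1): no bracket -> illegal
(3,0): no bracket -> illegal
(3,1): no bracket -> illegal
(4,0): no bracket -> illegal
(4,5): no bracket -> illegal
(5,0): flips 1 -> legal
(5,1): flips 1 -> legal
(5,2): flips 2 -> legal
(5,3): flips 2 -> legal
(5,4): flips 2 -> legal
W mobility = 7

Answer: B=6 W=7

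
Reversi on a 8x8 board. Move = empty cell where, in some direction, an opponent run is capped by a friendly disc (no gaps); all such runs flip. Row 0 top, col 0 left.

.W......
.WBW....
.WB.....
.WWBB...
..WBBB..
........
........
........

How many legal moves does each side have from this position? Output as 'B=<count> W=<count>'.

Answer: B=10 W=8

Derivation:
-- B to move --
(0,0): flips 1 -> legal
(0,2): no bracket -> illegal
(0,3): no bracket -> illegal
(0,4): flips 1 -> legal
(1,0): flips 3 -> legal
(1,4): flips 1 -> legal
(2,0): flips 1 -> legal
(2,3): no bracket -> illegal
(2,4): no bracket -> illegal
(3,0): flips 3 -> legal
(4,0): flips 1 -> legal
(4,1): flips 1 -> legal
(5,1): flips 1 -> legal
(5,2): flips 2 -> legal
(5,3): no bracket -> illegal
B mobility = 10
-- W to move --
(0,2): flips 2 -> legal
(0,3): flips 1 -> legal
(2,3): flips 2 -> legal
(2,4): flips 1 -> legal
(2,5): no bracket -> illegal
(3,5): flips 2 -> legal
(3,6): no bracket -> illegal
(4,6): flips 3 -> legal
(5,2): no bracket -> illegal
(5,3): no bracket -> illegal
(5,4): flips 1 -> legal
(5,5): flips 3 -> legal
(5,6): no bracket -> illegal
W mobility = 8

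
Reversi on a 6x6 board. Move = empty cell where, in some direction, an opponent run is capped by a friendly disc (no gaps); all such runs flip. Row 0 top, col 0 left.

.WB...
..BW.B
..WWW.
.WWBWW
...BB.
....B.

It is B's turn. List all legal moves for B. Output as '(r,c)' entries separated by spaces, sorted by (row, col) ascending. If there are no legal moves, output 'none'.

Answer: (0,0) (0,3) (1,1) (1,4) (2,1) (2,5) (3,0) (4,2) (4,5)

Derivation:
(0,0): flips 1 -> legal
(0,3): flips 2 -> legal
(0,4): no bracket -> illegal
(1,0): no bracket -> illegal
(1,1): flips 1 -> legal
(1,4): flips 3 -> legal
(2,0): no bracket -> illegal
(2,1): flips 1 -> legal
(2,5): flips 1 -> legal
(3,0): flips 2 -> legal
(4,0): no bracket -> illegal
(4,1): no bracket -> illegal
(4,2): flips 2 -> legal
(4,5): flips 2 -> legal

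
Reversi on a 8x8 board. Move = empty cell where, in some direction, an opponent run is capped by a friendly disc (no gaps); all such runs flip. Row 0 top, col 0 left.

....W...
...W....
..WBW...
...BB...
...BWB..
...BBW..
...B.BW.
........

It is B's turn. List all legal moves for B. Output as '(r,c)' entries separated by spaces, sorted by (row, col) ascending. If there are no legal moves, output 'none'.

Answer: (0,3) (1,1) (1,4) (1,5) (2,1) (2,5) (3,5) (5,6) (6,7) (7,7)

Derivation:
(0,2): no bracket -> illegal
(0,3): flips 1 -> legal
(0,5): no bracket -> illegal
(1,1): flips 1 -> legal
(1,2): no bracket -> illegal
(1,4): flips 1 -> legal
(1,5): flips 1 -> legal
(2,1): flips 1 -> legal
(2,5): flips 1 -> legal
(3,1): no bracket -> illegal
(3,2): no bracket -> illegal
(3,5): flips 1 -> legal
(4,6): no bracket -> illegal
(5,6): flips 1 -> legal
(5,7): no bracket -> illegal
(6,4): no bracket -> illegal
(6,7): flips 1 -> legal
(7,5): no bracket -> illegal
(7,6): no bracket -> illegal
(7,7): flips 3 -> legal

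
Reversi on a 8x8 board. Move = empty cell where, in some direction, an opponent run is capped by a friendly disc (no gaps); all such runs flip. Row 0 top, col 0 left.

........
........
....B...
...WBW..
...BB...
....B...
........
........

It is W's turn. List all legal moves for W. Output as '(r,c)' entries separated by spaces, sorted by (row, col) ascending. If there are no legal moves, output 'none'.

Answer: (1,3) (1,5) (5,3) (5,5)

Derivation:
(1,3): flips 1 -> legal
(1,4): no bracket -> illegal
(1,5): flips 1 -> legal
(2,3): no bracket -> illegal
(2,5): no bracket -> illegal
(3,2): no bracket -> illegal
(4,2): no bracket -> illegal
(4,5): no bracket -> illegal
(5,2): no bracket -> illegal
(5,3): flips 2 -> legal
(5,5): flips 1 -> legal
(6,3): no bracket -> illegal
(6,4): no bracket -> illegal
(6,5): no bracket -> illegal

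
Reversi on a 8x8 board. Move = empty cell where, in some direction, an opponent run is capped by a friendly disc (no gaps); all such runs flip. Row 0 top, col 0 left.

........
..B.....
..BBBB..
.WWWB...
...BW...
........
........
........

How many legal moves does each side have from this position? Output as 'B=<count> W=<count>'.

Answer: B=8 W=9

Derivation:
-- B to move --
(2,0): no bracket -> illegal
(2,1): flips 1 -> legal
(3,0): flips 3 -> legal
(3,5): no bracket -> illegal
(4,0): flips 1 -> legal
(4,1): flips 1 -> legal
(4,2): flips 2 -> legal
(4,5): flips 1 -> legal
(5,3): no bracket -> illegal
(5,4): flips 1 -> legal
(5,5): flips 2 -> legal
B mobility = 8
-- W to move --
(0,1): no bracket -> illegal
(0,2): flips 2 -> legal
(0,3): no bracket -> illegal
(1,1): flips 1 -> legal
(1,3): flips 2 -> legal
(1,4): flips 3 -> legal
(1,5): flips 1 -> legal
(1,6): no bracket -> illegal
(2,1): no bracket -> illegal
(2,6): no bracket -> illegal
(3,5): flips 1 -> legal
(3,6): no bracket -> illegal
(4,2): flips 1 -> legal
(4,5): no bracket -> illegal
(5,2): no bracket -> illegal
(5,3): flips 1 -> legal
(5,4): flips 1 -> legal
W mobility = 9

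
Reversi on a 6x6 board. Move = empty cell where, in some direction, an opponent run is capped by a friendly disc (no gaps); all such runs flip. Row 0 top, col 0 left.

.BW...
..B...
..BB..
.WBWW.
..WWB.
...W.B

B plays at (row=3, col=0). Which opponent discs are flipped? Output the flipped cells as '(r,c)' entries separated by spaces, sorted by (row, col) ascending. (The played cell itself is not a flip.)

Dir NW: edge -> no flip
Dir N: first cell '.' (not opp) -> no flip
Dir NE: first cell '.' (not opp) -> no flip
Dir W: edge -> no flip
Dir E: opp run (3,1) capped by B -> flip
Dir SW: edge -> no flip
Dir S: first cell '.' (not opp) -> no flip
Dir SE: first cell '.' (not opp) -> no flip

Answer: (3,1)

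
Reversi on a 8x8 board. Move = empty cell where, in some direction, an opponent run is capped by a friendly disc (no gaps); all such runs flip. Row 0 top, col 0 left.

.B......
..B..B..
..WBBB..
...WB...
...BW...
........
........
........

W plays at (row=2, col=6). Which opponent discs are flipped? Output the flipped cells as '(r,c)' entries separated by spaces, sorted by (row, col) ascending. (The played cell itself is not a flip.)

Dir NW: opp run (1,5), next='.' -> no flip
Dir N: first cell '.' (not opp) -> no flip
Dir NE: first cell '.' (not opp) -> no flip
Dir W: opp run (2,5) (2,4) (2,3) capped by W -> flip
Dir E: first cell '.' (not opp) -> no flip
Dir SW: first cell '.' (not opp) -> no flip
Dir S: first cell '.' (not opp) -> no flip
Dir SE: first cell '.' (not opp) -> no flip

Answer: (2,3) (2,4) (2,5)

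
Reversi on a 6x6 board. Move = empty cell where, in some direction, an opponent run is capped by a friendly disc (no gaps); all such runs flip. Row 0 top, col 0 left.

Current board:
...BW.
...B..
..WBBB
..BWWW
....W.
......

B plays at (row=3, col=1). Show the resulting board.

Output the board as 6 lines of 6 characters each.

Place B at (3,1); scan 8 dirs for brackets.
Dir NW: first cell '.' (not opp) -> no flip
Dir N: first cell '.' (not opp) -> no flip
Dir NE: opp run (2,2) capped by B -> flip
Dir W: first cell '.' (not opp) -> no flip
Dir E: first cell 'B' (not opp) -> no flip
Dir SW: first cell '.' (not opp) -> no flip
Dir S: first cell '.' (not opp) -> no flip
Dir SE: first cell '.' (not opp) -> no flip
All flips: (2,2)

Answer: ...BW.
...B..
..BBBB
.BBWWW
....W.
......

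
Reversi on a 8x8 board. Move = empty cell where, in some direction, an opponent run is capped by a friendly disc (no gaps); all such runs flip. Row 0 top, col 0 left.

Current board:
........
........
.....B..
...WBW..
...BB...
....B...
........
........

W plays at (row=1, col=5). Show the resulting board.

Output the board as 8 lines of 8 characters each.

Answer: ........
.....W..
.....W..
...WBW..
...BB...
....B...
........
........

Derivation:
Place W at (1,5); scan 8 dirs for brackets.
Dir NW: first cell '.' (not opp) -> no flip
Dir N: first cell '.' (not opp) -> no flip
Dir NE: first cell '.' (not opp) -> no flip
Dir W: first cell '.' (not opp) -> no flip
Dir E: first cell '.' (not opp) -> no flip
Dir SW: first cell '.' (not opp) -> no flip
Dir S: opp run (2,5) capped by W -> flip
Dir SE: first cell '.' (not opp) -> no flip
All flips: (2,5)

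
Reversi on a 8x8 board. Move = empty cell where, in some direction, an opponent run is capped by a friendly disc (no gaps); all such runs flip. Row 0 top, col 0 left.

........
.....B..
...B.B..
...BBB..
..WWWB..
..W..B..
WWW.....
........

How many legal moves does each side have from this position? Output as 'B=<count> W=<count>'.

Answer: B=5 W=7

Derivation:
-- B to move --
(3,1): no bracket -> illegal
(3,2): no bracket -> illegal
(4,1): flips 3 -> legal
(5,0): no bracket -> illegal
(5,1): flips 1 -> legal
(5,3): flips 2 -> legal
(5,4): flips 1 -> legal
(6,3): no bracket -> illegal
(7,0): flips 3 -> legal
(7,1): no bracket -> illegal
(7,2): no bracket -> illegal
(7,3): no bracket -> illegal
B mobility = 5
-- W to move --
(0,4): no bracket -> illegal
(0,5): no bracket -> illegal
(0,6): no bracket -> illegal
(1,2): no bracket -> illegal
(1,3): flips 2 -> legal
(1,4): no bracket -> illegal
(1,6): flips 2 -> legal
(2,2): flips 1 -> legal
(2,4): flips 2 -> legal
(2,6): flips 1 -> legal
(3,2): no bracket -> illegal
(3,6): no bracket -> illegal
(4,6): flips 1 -> legal
(5,4): no bracket -> illegal
(5,6): no bracket -> illegal
(6,4): no bracket -> illegal
(6,5): no bracket -> illegal
(6,6): flips 1 -> legal
W mobility = 7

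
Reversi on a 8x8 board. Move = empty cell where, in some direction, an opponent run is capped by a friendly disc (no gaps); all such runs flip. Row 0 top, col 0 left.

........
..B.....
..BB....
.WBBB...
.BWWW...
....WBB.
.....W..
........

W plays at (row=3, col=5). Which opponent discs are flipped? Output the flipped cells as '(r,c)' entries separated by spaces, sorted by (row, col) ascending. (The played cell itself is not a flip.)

Dir NW: first cell '.' (not opp) -> no flip
Dir N: first cell '.' (not opp) -> no flip
Dir NE: first cell '.' (not opp) -> no flip
Dir W: opp run (3,4) (3,3) (3,2) capped by W -> flip
Dir E: first cell '.' (not opp) -> no flip
Dir SW: first cell 'W' (not opp) -> no flip
Dir S: first cell '.' (not opp) -> no flip
Dir SE: first cell '.' (not opp) -> no flip

Answer: (3,2) (3,3) (3,4)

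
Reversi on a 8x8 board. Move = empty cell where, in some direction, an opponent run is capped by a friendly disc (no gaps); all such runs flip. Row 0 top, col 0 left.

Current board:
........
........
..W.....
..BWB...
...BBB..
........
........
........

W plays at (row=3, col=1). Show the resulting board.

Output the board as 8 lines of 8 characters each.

Answer: ........
........
..W.....
.WWWB...
...BBB..
........
........
........

Derivation:
Place W at (3,1); scan 8 dirs for brackets.
Dir NW: first cell '.' (not opp) -> no flip
Dir N: first cell '.' (not opp) -> no flip
Dir NE: first cell 'W' (not opp) -> no flip
Dir W: first cell '.' (not opp) -> no flip
Dir E: opp run (3,2) capped by W -> flip
Dir SW: first cell '.' (not opp) -> no flip
Dir S: first cell '.' (not opp) -> no flip
Dir SE: first cell '.' (not opp) -> no flip
All flips: (3,2)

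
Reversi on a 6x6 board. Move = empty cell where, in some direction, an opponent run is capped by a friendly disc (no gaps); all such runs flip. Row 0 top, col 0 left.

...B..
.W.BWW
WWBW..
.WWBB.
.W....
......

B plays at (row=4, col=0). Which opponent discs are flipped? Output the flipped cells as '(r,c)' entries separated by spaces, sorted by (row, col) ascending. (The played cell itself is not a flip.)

Answer: (3,1)

Derivation:
Dir NW: edge -> no flip
Dir N: first cell '.' (not opp) -> no flip
Dir NE: opp run (3,1) capped by B -> flip
Dir W: edge -> no flip
Dir E: opp run (4,1), next='.' -> no flip
Dir SW: edge -> no flip
Dir S: first cell '.' (not opp) -> no flip
Dir SE: first cell '.' (not opp) -> no flip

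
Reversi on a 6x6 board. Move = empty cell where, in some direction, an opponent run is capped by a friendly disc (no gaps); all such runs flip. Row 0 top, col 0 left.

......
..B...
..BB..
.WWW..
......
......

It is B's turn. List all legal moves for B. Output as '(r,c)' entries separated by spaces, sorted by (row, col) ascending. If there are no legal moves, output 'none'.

(2,0): no bracket -> illegal
(2,1): no bracket -> illegal
(2,4): no bracket -> illegal
(3,0): no bracket -> illegal
(3,4): no bracket -> illegal
(4,0): flips 1 -> legal
(4,1): flips 1 -> legal
(4,2): flips 1 -> legal
(4,3): flips 1 -> legal
(4,4): flips 1 -> legal

Answer: (4,0) (4,1) (4,2) (4,3) (4,4)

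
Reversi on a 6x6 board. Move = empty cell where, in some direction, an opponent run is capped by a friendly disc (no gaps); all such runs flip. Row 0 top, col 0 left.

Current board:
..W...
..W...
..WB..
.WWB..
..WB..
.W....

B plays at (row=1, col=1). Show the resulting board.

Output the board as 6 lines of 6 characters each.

Answer: ..W...
.BW...
..BB..
.WWB..
..WB..
.W....

Derivation:
Place B at (1,1); scan 8 dirs for brackets.
Dir NW: first cell '.' (not opp) -> no flip
Dir N: first cell '.' (not opp) -> no flip
Dir NE: opp run (0,2), next=edge -> no flip
Dir W: first cell '.' (not opp) -> no flip
Dir E: opp run (1,2), next='.' -> no flip
Dir SW: first cell '.' (not opp) -> no flip
Dir S: first cell '.' (not opp) -> no flip
Dir SE: opp run (2,2) capped by B -> flip
All flips: (2,2)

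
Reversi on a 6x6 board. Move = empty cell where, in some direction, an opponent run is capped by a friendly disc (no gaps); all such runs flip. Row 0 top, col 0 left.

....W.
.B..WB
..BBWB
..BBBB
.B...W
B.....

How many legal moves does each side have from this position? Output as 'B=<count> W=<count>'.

Answer: B=4 W=5

Derivation:
-- B to move --
(0,3): flips 1 -> legal
(0,5): flips 1 -> legal
(1,3): flips 2 -> legal
(4,4): no bracket -> illegal
(5,4): no bracket -> illegal
(5,5): flips 1 -> legal
B mobility = 4
-- W to move --
(0,0): no bracket -> illegal
(0,1): no bracket -> illegal
(0,2): no bracket -> illegal
(0,5): flips 3 -> legal
(1,0): no bracket -> illegal
(1,2): flips 2 -> legal
(1,3): no bracket -> illegal
(2,0): no bracket -> illegal
(2,1): flips 2 -> legal
(3,0): no bracket -> illegal
(3,1): no bracket -> illegal
(4,0): no bracket -> illegal
(4,2): flips 1 -> legal
(4,3): no bracket -> illegal
(4,4): flips 1 -> legal
(5,1): no bracket -> illegal
(5,2): no bracket -> illegal
W mobility = 5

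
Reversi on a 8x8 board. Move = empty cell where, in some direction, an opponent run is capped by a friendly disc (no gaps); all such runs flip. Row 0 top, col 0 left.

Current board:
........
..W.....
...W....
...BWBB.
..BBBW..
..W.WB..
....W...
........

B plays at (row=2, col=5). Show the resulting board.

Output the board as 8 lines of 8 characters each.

Answer: ........
..W.....
...W.B..
...BBBB.
..BBBW..
..W.WB..
....W...
........

Derivation:
Place B at (2,5); scan 8 dirs for brackets.
Dir NW: first cell '.' (not opp) -> no flip
Dir N: first cell '.' (not opp) -> no flip
Dir NE: first cell '.' (not opp) -> no flip
Dir W: first cell '.' (not opp) -> no flip
Dir E: first cell '.' (not opp) -> no flip
Dir SW: opp run (3,4) capped by B -> flip
Dir S: first cell 'B' (not opp) -> no flip
Dir SE: first cell 'B' (not opp) -> no flip
All flips: (3,4)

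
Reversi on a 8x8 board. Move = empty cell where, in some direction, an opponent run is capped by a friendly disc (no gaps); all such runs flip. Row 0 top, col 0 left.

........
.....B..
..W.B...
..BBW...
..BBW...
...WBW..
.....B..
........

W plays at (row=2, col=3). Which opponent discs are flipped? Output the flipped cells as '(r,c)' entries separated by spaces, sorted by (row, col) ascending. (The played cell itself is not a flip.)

Dir NW: first cell '.' (not opp) -> no flip
Dir N: first cell '.' (not opp) -> no flip
Dir NE: first cell '.' (not opp) -> no flip
Dir W: first cell 'W' (not opp) -> no flip
Dir E: opp run (2,4), next='.' -> no flip
Dir SW: opp run (3,2), next='.' -> no flip
Dir S: opp run (3,3) (4,3) capped by W -> flip
Dir SE: first cell 'W' (not opp) -> no flip

Answer: (3,3) (4,3)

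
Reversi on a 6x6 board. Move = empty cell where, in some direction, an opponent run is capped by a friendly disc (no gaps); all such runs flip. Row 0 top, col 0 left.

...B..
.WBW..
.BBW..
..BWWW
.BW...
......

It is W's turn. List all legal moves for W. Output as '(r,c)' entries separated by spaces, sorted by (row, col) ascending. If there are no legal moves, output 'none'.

Answer: (0,1) (0,2) (2,0) (3,1) (4,0) (5,0)

Derivation:
(0,1): flips 1 -> legal
(0,2): flips 3 -> legal
(0,4): no bracket -> illegal
(1,0): no bracket -> illegal
(1,4): no bracket -> illegal
(2,0): flips 2 -> legal
(3,0): no bracket -> illegal
(3,1): flips 3 -> legal
(4,0): flips 1 -> legal
(4,3): no bracket -> illegal
(5,0): flips 2 -> legal
(5,1): no bracket -> illegal
(5,2): no bracket -> illegal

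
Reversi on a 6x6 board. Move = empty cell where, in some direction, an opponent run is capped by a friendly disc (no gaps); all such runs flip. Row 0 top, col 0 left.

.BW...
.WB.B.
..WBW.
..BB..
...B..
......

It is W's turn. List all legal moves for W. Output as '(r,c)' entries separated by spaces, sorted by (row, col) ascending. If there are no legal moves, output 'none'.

Answer: (0,0) (0,4) (1,3) (4,2) (4,4)

Derivation:
(0,0): flips 1 -> legal
(0,3): no bracket -> illegal
(0,4): flips 1 -> legal
(0,5): no bracket -> illegal
(1,0): no bracket -> illegal
(1,3): flips 1 -> legal
(1,5): no bracket -> illegal
(2,1): no bracket -> illegal
(2,5): no bracket -> illegal
(3,1): no bracket -> illegal
(3,4): no bracket -> illegal
(4,1): no bracket -> illegal
(4,2): flips 2 -> legal
(4,4): flips 1 -> legal
(5,2): no bracket -> illegal
(5,3): no bracket -> illegal
(5,4): no bracket -> illegal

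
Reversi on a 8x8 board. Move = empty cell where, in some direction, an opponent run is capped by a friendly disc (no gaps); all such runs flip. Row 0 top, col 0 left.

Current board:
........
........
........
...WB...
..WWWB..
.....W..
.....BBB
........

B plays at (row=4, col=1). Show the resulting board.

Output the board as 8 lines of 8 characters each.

Answer: ........
........
........
...WB...
.BBBBB..
.....W..
.....BBB
........

Derivation:
Place B at (4,1); scan 8 dirs for brackets.
Dir NW: first cell '.' (not opp) -> no flip
Dir N: first cell '.' (not opp) -> no flip
Dir NE: first cell '.' (not opp) -> no flip
Dir W: first cell '.' (not opp) -> no flip
Dir E: opp run (4,2) (4,3) (4,4) capped by B -> flip
Dir SW: first cell '.' (not opp) -> no flip
Dir S: first cell '.' (not opp) -> no flip
Dir SE: first cell '.' (not opp) -> no flip
All flips: (4,2) (4,3) (4,4)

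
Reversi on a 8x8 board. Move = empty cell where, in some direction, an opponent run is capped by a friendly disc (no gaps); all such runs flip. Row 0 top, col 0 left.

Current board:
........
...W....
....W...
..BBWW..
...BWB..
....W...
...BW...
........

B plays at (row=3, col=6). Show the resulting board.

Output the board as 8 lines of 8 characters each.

Answer: ........
...W....
....W...
..BBBBB.
...BWB..
....W...
...BW...
........

Derivation:
Place B at (3,6); scan 8 dirs for brackets.
Dir NW: first cell '.' (not opp) -> no flip
Dir N: first cell '.' (not opp) -> no flip
Dir NE: first cell '.' (not opp) -> no flip
Dir W: opp run (3,5) (3,4) capped by B -> flip
Dir E: first cell '.' (not opp) -> no flip
Dir SW: first cell 'B' (not opp) -> no flip
Dir S: first cell '.' (not opp) -> no flip
Dir SE: first cell '.' (not opp) -> no flip
All flips: (3,4) (3,5)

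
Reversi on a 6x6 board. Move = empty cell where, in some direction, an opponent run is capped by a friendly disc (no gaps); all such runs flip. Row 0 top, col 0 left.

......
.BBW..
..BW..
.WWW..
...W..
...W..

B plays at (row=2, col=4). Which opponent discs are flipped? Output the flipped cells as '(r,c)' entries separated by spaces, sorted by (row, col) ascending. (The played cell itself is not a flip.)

Dir NW: opp run (1,3), next='.' -> no flip
Dir N: first cell '.' (not opp) -> no flip
Dir NE: first cell '.' (not opp) -> no flip
Dir W: opp run (2,3) capped by B -> flip
Dir E: first cell '.' (not opp) -> no flip
Dir SW: opp run (3,3), next='.' -> no flip
Dir S: first cell '.' (not opp) -> no flip
Dir SE: first cell '.' (not opp) -> no flip

Answer: (2,3)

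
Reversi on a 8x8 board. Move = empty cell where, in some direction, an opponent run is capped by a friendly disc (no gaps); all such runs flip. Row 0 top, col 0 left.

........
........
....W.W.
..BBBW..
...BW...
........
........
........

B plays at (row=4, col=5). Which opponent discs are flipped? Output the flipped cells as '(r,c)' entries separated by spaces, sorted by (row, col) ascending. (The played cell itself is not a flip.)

Dir NW: first cell 'B' (not opp) -> no flip
Dir N: opp run (3,5), next='.' -> no flip
Dir NE: first cell '.' (not opp) -> no flip
Dir W: opp run (4,4) capped by B -> flip
Dir E: first cell '.' (not opp) -> no flip
Dir SW: first cell '.' (not opp) -> no flip
Dir S: first cell '.' (not opp) -> no flip
Dir SE: first cell '.' (not opp) -> no flip

Answer: (4,4)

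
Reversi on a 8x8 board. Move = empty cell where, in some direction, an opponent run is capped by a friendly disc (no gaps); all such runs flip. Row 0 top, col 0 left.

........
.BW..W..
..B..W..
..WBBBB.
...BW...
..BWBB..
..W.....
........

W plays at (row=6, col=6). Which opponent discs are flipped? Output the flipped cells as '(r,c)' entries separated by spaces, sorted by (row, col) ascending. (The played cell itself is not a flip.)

Dir NW: opp run (5,5) capped by W -> flip
Dir N: first cell '.' (not opp) -> no flip
Dir NE: first cell '.' (not opp) -> no flip
Dir W: first cell '.' (not opp) -> no flip
Dir E: first cell '.' (not opp) -> no flip
Dir SW: first cell '.' (not opp) -> no flip
Dir S: first cell '.' (not opp) -> no flip
Dir SE: first cell '.' (not opp) -> no flip

Answer: (5,5)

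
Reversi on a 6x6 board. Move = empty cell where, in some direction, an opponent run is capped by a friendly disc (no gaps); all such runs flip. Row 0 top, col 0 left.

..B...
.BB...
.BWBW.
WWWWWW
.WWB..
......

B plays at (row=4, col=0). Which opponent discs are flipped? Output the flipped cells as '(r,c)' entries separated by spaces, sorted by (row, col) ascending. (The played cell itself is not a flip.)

Dir NW: edge -> no flip
Dir N: opp run (3,0), next='.' -> no flip
Dir NE: opp run (3,1) (2,2), next='.' -> no flip
Dir W: edge -> no flip
Dir E: opp run (4,1) (4,2) capped by B -> flip
Dir SW: edge -> no flip
Dir S: first cell '.' (not opp) -> no flip
Dir SE: first cell '.' (not opp) -> no flip

Answer: (4,1) (4,2)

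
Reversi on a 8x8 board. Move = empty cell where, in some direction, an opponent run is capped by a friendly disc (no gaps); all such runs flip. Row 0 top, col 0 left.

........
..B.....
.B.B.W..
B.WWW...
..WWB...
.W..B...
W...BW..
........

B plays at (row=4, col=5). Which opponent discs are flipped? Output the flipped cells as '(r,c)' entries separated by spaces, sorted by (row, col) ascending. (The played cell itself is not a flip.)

Answer: (3,4)

Derivation:
Dir NW: opp run (3,4) capped by B -> flip
Dir N: first cell '.' (not opp) -> no flip
Dir NE: first cell '.' (not opp) -> no flip
Dir W: first cell 'B' (not opp) -> no flip
Dir E: first cell '.' (not opp) -> no flip
Dir SW: first cell 'B' (not opp) -> no flip
Dir S: first cell '.' (not opp) -> no flip
Dir SE: first cell '.' (not opp) -> no flip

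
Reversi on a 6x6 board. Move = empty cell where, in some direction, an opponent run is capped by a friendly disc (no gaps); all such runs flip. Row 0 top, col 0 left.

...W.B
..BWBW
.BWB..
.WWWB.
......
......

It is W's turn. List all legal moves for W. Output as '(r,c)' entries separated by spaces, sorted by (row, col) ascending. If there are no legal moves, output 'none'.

Answer: (0,2) (1,0) (1,1) (2,0) (2,4) (2,5) (3,0) (3,5)

Derivation:
(0,1): no bracket -> illegal
(0,2): flips 1 -> legal
(0,4): no bracket -> illegal
(1,0): flips 1 -> legal
(1,1): flips 2 -> legal
(2,0): flips 1 -> legal
(2,4): flips 1 -> legal
(2,5): flips 1 -> legal
(3,0): flips 2 -> legal
(3,5): flips 1 -> legal
(4,3): no bracket -> illegal
(4,4): no bracket -> illegal
(4,5): no bracket -> illegal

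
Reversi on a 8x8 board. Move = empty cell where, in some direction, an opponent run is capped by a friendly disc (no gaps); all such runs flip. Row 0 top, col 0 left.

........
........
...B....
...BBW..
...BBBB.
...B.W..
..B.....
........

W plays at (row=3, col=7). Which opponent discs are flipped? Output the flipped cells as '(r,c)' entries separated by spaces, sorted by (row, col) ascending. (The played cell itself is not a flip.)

Dir NW: first cell '.' (not opp) -> no flip
Dir N: first cell '.' (not opp) -> no flip
Dir NE: edge -> no flip
Dir W: first cell '.' (not opp) -> no flip
Dir E: edge -> no flip
Dir SW: opp run (4,6) capped by W -> flip
Dir S: first cell '.' (not opp) -> no flip
Dir SE: edge -> no flip

Answer: (4,6)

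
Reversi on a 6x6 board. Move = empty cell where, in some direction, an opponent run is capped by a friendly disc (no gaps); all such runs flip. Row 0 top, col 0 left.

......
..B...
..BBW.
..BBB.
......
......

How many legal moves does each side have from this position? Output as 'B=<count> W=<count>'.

-- B to move --
(1,3): no bracket -> illegal
(1,4): flips 1 -> legal
(1,5): flips 1 -> legal
(2,5): flips 1 -> legal
(3,5): no bracket -> illegal
B mobility = 3
-- W to move --
(0,1): no bracket -> illegal
(0,2): no bracket -> illegal
(0,3): no bracket -> illegal
(1,1): no bracket -> illegal
(1,3): no bracket -> illegal
(1,4): no bracket -> illegal
(2,1): flips 2 -> legal
(2,5): no bracket -> illegal
(3,1): no bracket -> illegal
(3,5): no bracket -> illegal
(4,1): no bracket -> illegal
(4,2): flips 1 -> legal
(4,3): no bracket -> illegal
(4,4): flips 1 -> legal
(4,5): no bracket -> illegal
W mobility = 3

Answer: B=3 W=3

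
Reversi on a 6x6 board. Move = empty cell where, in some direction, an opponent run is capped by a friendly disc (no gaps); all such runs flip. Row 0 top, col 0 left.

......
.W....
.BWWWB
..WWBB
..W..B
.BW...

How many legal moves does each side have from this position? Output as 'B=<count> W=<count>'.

Answer: B=8 W=5

Derivation:
-- B to move --
(0,0): no bracket -> illegal
(0,1): flips 1 -> legal
(0,2): no bracket -> illegal
(1,0): no bracket -> illegal
(1,2): flips 1 -> legal
(1,3): flips 1 -> legal
(1,4): flips 1 -> legal
(1,5): flips 3 -> legal
(2,0): no bracket -> illegal
(3,1): flips 2 -> legal
(4,1): no bracket -> illegal
(4,3): flips 1 -> legal
(4,4): no bracket -> illegal
(5,3): flips 1 -> legal
B mobility = 8
-- W to move --
(1,0): flips 1 -> legal
(1,2): no bracket -> illegal
(1,4): no bracket -> illegal
(1,5): no bracket -> illegal
(2,0): flips 1 -> legal
(3,0): no bracket -> illegal
(3,1): flips 1 -> legal
(4,0): no bracket -> illegal
(4,1): no bracket -> illegal
(4,3): no bracket -> illegal
(4,4): flips 1 -> legal
(5,0): flips 1 -> legal
(5,4): no bracket -> illegal
(5,5): no bracket -> illegal
W mobility = 5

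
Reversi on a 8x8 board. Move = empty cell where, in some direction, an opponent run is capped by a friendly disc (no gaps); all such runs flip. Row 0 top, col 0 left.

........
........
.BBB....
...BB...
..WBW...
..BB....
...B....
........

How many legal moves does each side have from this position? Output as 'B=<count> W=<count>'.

-- B to move --
(3,1): flips 1 -> legal
(3,2): flips 1 -> legal
(3,5): flips 1 -> legal
(4,1): flips 1 -> legal
(4,5): flips 1 -> legal
(5,1): flips 1 -> legal
(5,4): flips 1 -> legal
(5,5): flips 1 -> legal
B mobility = 8
-- W to move --
(1,0): no bracket -> illegal
(1,1): flips 2 -> legal
(1,2): no bracket -> illegal
(1,3): no bracket -> illegal
(1,4): no bracket -> illegal
(2,0): no bracket -> illegal
(2,4): flips 2 -> legal
(2,5): no bracket -> illegal
(3,0): no bracket -> illegal
(3,1): no bracket -> illegal
(3,2): no bracket -> illegal
(3,5): no bracket -> illegal
(4,1): no bracket -> illegal
(4,5): no bracket -> illegal
(5,1): no bracket -> illegal
(5,4): no bracket -> illegal
(6,1): no bracket -> illegal
(6,2): flips 2 -> legal
(6,4): flips 1 -> legal
(7,2): no bracket -> illegal
(7,3): no bracket -> illegal
(7,4): no bracket -> illegal
W mobility = 4

Answer: B=8 W=4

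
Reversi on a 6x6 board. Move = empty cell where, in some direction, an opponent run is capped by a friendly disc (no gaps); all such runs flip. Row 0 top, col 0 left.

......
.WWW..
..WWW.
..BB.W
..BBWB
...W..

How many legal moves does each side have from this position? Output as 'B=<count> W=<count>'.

-- B to move --
(0,0): flips 2 -> legal
(0,1): no bracket -> illegal
(0,2): flips 2 -> legal
(0,3): flips 2 -> legal
(0,4): no bracket -> illegal
(1,0): no bracket -> illegal
(1,4): flips 1 -> legal
(1,5): flips 1 -> legal
(2,0): no bracket -> illegal
(2,1): no bracket -> illegal
(2,5): flips 1 -> legal
(3,1): no bracket -> illegal
(3,4): no bracket -> illegal
(5,2): no bracket -> illegal
(5,4): no bracket -> illegal
(5,5): flips 1 -> legal
B mobility = 7
-- W to move --
(2,1): no bracket -> illegal
(3,1): flips 1 -> legal
(3,4): no bracket -> illegal
(4,1): flips 3 -> legal
(5,1): flips 2 -> legal
(5,2): flips 2 -> legal
(5,4): no bracket -> illegal
(5,5): flips 1 -> legal
W mobility = 5

Answer: B=7 W=5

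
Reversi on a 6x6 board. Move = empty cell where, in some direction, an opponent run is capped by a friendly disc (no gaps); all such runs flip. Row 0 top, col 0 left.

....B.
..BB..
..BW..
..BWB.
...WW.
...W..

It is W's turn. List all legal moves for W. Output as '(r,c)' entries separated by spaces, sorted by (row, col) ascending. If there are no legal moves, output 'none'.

(0,1): flips 1 -> legal
(0,2): no bracket -> illegal
(0,3): flips 1 -> legal
(0,5): no bracket -> illegal
(1,1): flips 1 -> legal
(1,4): no bracket -> illegal
(1,5): no bracket -> illegal
(2,1): flips 2 -> legal
(2,4): flips 1 -> legal
(2,5): flips 1 -> legal
(3,1): flips 1 -> legal
(3,5): flips 1 -> legal
(4,1): flips 1 -> legal
(4,2): no bracket -> illegal
(4,5): flips 1 -> legal

Answer: (0,1) (0,3) (1,1) (2,1) (2,4) (2,5) (3,1) (3,5) (4,1) (4,5)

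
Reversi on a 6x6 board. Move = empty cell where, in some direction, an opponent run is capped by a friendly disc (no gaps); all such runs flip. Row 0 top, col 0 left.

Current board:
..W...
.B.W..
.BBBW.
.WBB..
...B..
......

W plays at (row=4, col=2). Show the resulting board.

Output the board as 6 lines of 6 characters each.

Answer: ..W...
.B.W..
.BBBW.
.WBW..
..WB..
......

Derivation:
Place W at (4,2); scan 8 dirs for brackets.
Dir NW: first cell 'W' (not opp) -> no flip
Dir N: opp run (3,2) (2,2), next='.' -> no flip
Dir NE: opp run (3,3) capped by W -> flip
Dir W: first cell '.' (not opp) -> no flip
Dir E: opp run (4,3), next='.' -> no flip
Dir SW: first cell '.' (not opp) -> no flip
Dir S: first cell '.' (not opp) -> no flip
Dir SE: first cell '.' (not opp) -> no flip
All flips: (3,3)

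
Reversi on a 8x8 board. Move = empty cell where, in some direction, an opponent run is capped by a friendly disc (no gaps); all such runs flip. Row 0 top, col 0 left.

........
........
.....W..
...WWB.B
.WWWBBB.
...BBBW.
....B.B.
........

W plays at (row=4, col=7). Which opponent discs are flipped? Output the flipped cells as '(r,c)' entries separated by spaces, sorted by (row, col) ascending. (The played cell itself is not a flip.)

Answer: (4,4) (4,5) (4,6)

Derivation:
Dir NW: first cell '.' (not opp) -> no flip
Dir N: opp run (3,7), next='.' -> no flip
Dir NE: edge -> no flip
Dir W: opp run (4,6) (4,5) (4,4) capped by W -> flip
Dir E: edge -> no flip
Dir SW: first cell 'W' (not opp) -> no flip
Dir S: first cell '.' (not opp) -> no flip
Dir SE: edge -> no flip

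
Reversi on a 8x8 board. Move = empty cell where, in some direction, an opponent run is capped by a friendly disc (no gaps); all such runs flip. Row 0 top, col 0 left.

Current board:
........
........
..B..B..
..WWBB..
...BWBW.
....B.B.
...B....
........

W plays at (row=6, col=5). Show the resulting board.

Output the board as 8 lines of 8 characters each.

Place W at (6,5); scan 8 dirs for brackets.
Dir NW: opp run (5,4) (4,3) capped by W -> flip
Dir N: first cell '.' (not opp) -> no flip
Dir NE: opp run (5,6), next='.' -> no flip
Dir W: first cell '.' (not opp) -> no flip
Dir E: first cell '.' (not opp) -> no flip
Dir SW: first cell '.' (not opp) -> no flip
Dir S: first cell '.' (not opp) -> no flip
Dir SE: first cell '.' (not opp) -> no flip
All flips: (4,3) (5,4)

Answer: ........
........
..B..B..
..WWBB..
...WWBW.
....W.B.
...B.W..
........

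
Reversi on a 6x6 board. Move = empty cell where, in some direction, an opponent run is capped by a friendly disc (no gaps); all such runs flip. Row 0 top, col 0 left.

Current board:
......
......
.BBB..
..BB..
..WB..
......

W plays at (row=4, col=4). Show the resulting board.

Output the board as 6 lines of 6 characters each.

Answer: ......
......
.BBB..
..BB..
..WWW.
......

Derivation:
Place W at (4,4); scan 8 dirs for brackets.
Dir NW: opp run (3,3) (2,2), next='.' -> no flip
Dir N: first cell '.' (not opp) -> no flip
Dir NE: first cell '.' (not opp) -> no flip
Dir W: opp run (4,3) capped by W -> flip
Dir E: first cell '.' (not opp) -> no flip
Dir SW: first cell '.' (not opp) -> no flip
Dir S: first cell '.' (not opp) -> no flip
Dir SE: first cell '.' (not opp) -> no flip
All flips: (4,3)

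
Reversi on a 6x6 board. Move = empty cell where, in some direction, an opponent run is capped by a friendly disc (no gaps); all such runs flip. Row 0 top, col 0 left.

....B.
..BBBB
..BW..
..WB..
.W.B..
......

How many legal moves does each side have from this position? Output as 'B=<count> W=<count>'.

Answer: B=6 W=8

Derivation:
-- B to move --
(2,1): flips 1 -> legal
(2,4): flips 1 -> legal
(3,0): no bracket -> illegal
(3,1): flips 1 -> legal
(3,4): flips 1 -> legal
(4,0): no bracket -> illegal
(4,2): flips 1 -> legal
(5,0): flips 3 -> legal
(5,1): no bracket -> illegal
(5,2): no bracket -> illegal
B mobility = 6
-- W to move --
(0,1): flips 1 -> legal
(0,2): flips 2 -> legal
(0,3): flips 1 -> legal
(0,5): flips 1 -> legal
(1,1): no bracket -> illegal
(2,1): flips 1 -> legal
(2,4): no bracket -> illegal
(2,5): no bracket -> illegal
(3,1): no bracket -> illegal
(3,4): flips 1 -> legal
(4,2): no bracket -> illegal
(4,4): no bracket -> illegal
(5,2): no bracket -> illegal
(5,3): flips 2 -> legal
(5,4): flips 1 -> legal
W mobility = 8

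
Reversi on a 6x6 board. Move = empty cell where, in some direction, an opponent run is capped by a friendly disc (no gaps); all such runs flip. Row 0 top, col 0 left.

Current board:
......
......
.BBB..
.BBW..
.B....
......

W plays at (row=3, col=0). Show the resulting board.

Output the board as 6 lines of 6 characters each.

Answer: ......
......
.BBB..
WWWW..
.B....
......

Derivation:
Place W at (3,0); scan 8 dirs for brackets.
Dir NW: edge -> no flip
Dir N: first cell '.' (not opp) -> no flip
Dir NE: opp run (2,1), next='.' -> no flip
Dir W: edge -> no flip
Dir E: opp run (3,1) (3,2) capped by W -> flip
Dir SW: edge -> no flip
Dir S: first cell '.' (not opp) -> no flip
Dir SE: opp run (4,1), next='.' -> no flip
All flips: (3,1) (3,2)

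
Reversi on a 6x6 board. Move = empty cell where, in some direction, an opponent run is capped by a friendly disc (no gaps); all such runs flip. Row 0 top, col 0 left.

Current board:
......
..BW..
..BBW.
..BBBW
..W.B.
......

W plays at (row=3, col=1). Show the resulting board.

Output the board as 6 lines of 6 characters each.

Answer: ......
..BW..
..WBW.
.WWWWW
..W.B.
......

Derivation:
Place W at (3,1); scan 8 dirs for brackets.
Dir NW: first cell '.' (not opp) -> no flip
Dir N: first cell '.' (not opp) -> no flip
Dir NE: opp run (2,2) capped by W -> flip
Dir W: first cell '.' (not opp) -> no flip
Dir E: opp run (3,2) (3,3) (3,4) capped by W -> flip
Dir SW: first cell '.' (not opp) -> no flip
Dir S: first cell '.' (not opp) -> no flip
Dir SE: first cell 'W' (not opp) -> no flip
All flips: (2,2) (3,2) (3,3) (3,4)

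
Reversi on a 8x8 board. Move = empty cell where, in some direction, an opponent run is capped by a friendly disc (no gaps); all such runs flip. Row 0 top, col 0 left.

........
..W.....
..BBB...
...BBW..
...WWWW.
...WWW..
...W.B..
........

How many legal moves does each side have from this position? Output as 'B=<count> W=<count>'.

-- B to move --
(0,1): flips 1 -> legal
(0,2): flips 1 -> legal
(0,3): no bracket -> illegal
(1,1): no bracket -> illegal
(1,3): no bracket -> illegal
(2,1): no bracket -> illegal
(2,5): flips 3 -> legal
(2,6): no bracket -> illegal
(3,2): flips 2 -> legal
(3,6): flips 1 -> legal
(3,7): no bracket -> illegal
(4,2): no bracket -> illegal
(4,7): no bracket -> illegal
(5,2): flips 1 -> legal
(5,6): flips 1 -> legal
(5,7): flips 2 -> legal
(6,2): no bracket -> illegal
(6,4): flips 2 -> legal
(6,6): flips 2 -> legal
(7,2): no bracket -> illegal
(7,3): flips 3 -> legal
(7,4): no bracket -> illegal
B mobility = 11
-- W to move --
(1,1): flips 2 -> legal
(1,3): flips 3 -> legal
(1,4): flips 2 -> legal
(1,5): no bracket -> illegal
(2,1): no bracket -> illegal
(2,5): flips 1 -> legal
(3,1): no bracket -> illegal
(3,2): flips 3 -> legal
(4,2): no bracket -> illegal
(5,6): no bracket -> illegal
(6,4): no bracket -> illegal
(6,6): no bracket -> illegal
(7,4): no bracket -> illegal
(7,5): flips 1 -> legal
(7,6): flips 1 -> legal
W mobility = 7

Answer: B=11 W=7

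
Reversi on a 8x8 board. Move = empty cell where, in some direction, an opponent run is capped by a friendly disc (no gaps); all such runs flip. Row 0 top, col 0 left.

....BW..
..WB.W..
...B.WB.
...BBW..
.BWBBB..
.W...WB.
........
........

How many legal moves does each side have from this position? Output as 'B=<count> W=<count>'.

Answer: B=11 W=15

Derivation:
-- B to move --
(0,1): flips 1 -> legal
(0,2): no bracket -> illegal
(0,3): no bracket -> illegal
(0,6): flips 1 -> legal
(1,1): flips 1 -> legal
(1,4): no bracket -> illegal
(1,6): flips 1 -> legal
(2,1): no bracket -> illegal
(2,2): no bracket -> illegal
(2,4): flips 1 -> legal
(3,1): no bracket -> illegal
(3,2): no bracket -> illegal
(3,6): flips 1 -> legal
(4,0): no bracket -> illegal
(4,6): no bracket -> illegal
(5,0): no bracket -> illegal
(5,2): no bracket -> illegal
(5,3): no bracket -> illegal
(5,4): flips 1 -> legal
(6,0): flips 2 -> legal
(6,1): flips 1 -> legal
(6,2): no bracket -> illegal
(6,4): no bracket -> illegal
(6,5): flips 1 -> legal
(6,6): flips 1 -> legal
B mobility = 11
-- W to move --
(0,2): no bracket -> illegal
(0,3): flips 1 -> legal
(1,4): flips 1 -> legal
(1,6): no bracket -> illegal
(1,7): flips 1 -> legal
(2,2): flips 2 -> legal
(2,4): flips 1 -> legal
(2,7): flips 1 -> legal
(3,0): no bracket -> illegal
(3,1): flips 1 -> legal
(3,2): flips 2 -> legal
(3,6): no bracket -> illegal
(3,7): flips 1 -> legal
(4,0): flips 1 -> legal
(4,6): flips 3 -> legal
(4,7): no bracket -> illegal
(5,0): no bracket -> illegal
(5,2): flips 2 -> legal
(5,3): flips 1 -> legal
(5,4): no bracket -> illegal
(5,7): flips 1 -> legal
(6,5): no bracket -> illegal
(6,6): no bracket -> illegal
(6,7): flips 4 -> legal
W mobility = 15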